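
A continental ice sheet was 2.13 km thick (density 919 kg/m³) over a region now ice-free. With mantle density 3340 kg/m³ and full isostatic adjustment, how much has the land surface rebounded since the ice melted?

Removing the load lets mantle flow back in; uplift u satisfies ρ_ice t = ρ_m u.
u = t ρ_ice/ρ_m = 2.13 km × 919/3340 = 0.586 km.

0.586 km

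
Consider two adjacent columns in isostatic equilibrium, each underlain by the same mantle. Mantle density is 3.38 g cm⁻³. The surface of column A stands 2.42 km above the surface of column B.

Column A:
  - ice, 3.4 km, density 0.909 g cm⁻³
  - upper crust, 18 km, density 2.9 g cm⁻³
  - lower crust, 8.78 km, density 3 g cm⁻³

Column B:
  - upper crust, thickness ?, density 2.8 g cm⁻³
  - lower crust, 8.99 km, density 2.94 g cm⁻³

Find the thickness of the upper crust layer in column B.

Take the compensation level at the base of the deeper column (depth z_c below the surface of column A) and equate Σ ρ_i t_i down to z_c; mantle fills any gap and the z_c terms cancel.
Column A: 3.4×0.909 + 18×2.9 + 8.78×3 + (z_c − 30.18)×3.38
Column B: 2.42×0 + x×2.8 + 8.99×2.94 + (z_c − 2.42 − 8.99 − x)×3.38
The z_c×3.38 term appears on both sides and cancels. Collect the known terms of each column as K = Σ(ρt)_known − 3.38 × (depth of known layers): K_A = 81.6306 − 3.38×30.18 = −20.3778; K_B = 26.4306 − 3.38×(2.42 + 8.99) = −12.1352.
Balance: K_A = K_B − x×(3.38 − 2.8), so x = (K_B − K_A)/(3.38 − 2.8) = 8.2426/0.58 = 14.2 km.

14.2 km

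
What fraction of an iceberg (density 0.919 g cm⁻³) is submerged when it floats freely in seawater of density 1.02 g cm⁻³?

90.1%

Submerged fraction = ρ_obj/ρ_fluid = 0.919/1.02 = 90.1%.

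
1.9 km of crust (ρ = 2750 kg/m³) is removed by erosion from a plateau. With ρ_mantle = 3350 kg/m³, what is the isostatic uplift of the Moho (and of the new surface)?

Unloading: uplift u = e ρ_c/ρ_m = 1.9 km × 2750/3350 = 1.56 km.

1.56 km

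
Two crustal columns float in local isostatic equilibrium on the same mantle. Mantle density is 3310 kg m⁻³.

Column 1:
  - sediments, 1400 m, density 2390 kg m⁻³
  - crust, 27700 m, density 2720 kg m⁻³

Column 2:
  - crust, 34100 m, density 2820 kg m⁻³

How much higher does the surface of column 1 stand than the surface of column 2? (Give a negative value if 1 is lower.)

279 m

For any compensation level in the mantle, the mantle terms cancel and isostasy reduces to e = (Σt_1 − Σt_2) − (Σ(ρt)_1 − Σ(ρt)_2) / ρ_m.
Σt_1 = 29100 m; Σt_2 = 34100 m; Σ(ρt)_1 = 78690000; Σ(ρt)_2 = 96162000 (in m·kg m⁻³).
e = (29100 − 34100) − (78690000 − 96162000) / 3310 = 279 m.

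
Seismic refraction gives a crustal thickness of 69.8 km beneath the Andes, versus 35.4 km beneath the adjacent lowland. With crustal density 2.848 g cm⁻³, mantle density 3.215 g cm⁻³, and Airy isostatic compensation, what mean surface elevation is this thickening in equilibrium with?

3.93 km

Excess crust Δ = 69.8 km − 35.4 km = 34.4 km, split between elevation h and root r with h + r = Δ.
Airy balance ρ_c h = (ρ_m − ρ_c) r gives r = h ρ_c/(ρ_m − ρ_c), so h (1 + ρ_c/(ρ_m − ρ_c)) = Δ, i.e. h = Δ (ρ_m − ρ_c)/ρ_m.
h = 34.4 km × 0.367/3.215 = 3.93 km.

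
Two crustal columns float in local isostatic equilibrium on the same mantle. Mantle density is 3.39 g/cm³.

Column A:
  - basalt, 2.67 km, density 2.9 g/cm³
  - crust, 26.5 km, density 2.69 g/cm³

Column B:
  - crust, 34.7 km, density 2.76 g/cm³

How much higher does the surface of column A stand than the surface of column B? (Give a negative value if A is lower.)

−0.591 km

For any compensation level in the mantle, the mantle terms cancel and isostasy reduces to e = (Σt_A − Σt_B) − (Σ(ρt)_A − Σ(ρt)_B) / ρ_m.
Σt_A = 29.17 km; Σt_B = 34.7 km; Σ(ρt)_A = 79.028; Σ(ρt)_B = 95.772 (in km·g/cm³).
e = (29.17 − 34.7) − (79.028 − 95.772) / 3.39 = −0.591 km.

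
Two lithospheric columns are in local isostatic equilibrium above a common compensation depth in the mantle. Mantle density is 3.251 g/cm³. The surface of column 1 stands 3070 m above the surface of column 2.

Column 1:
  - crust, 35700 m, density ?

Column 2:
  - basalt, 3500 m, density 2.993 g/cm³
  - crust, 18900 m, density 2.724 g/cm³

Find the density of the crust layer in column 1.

Take the compensation level at the base of the deeper column (depth z_c below the surface of column 1) and equate Σ ρ_i t_i down to z_c; mantle fills any gap and the z_c terms cancel.
Column 1: 35700×ρ + (z_c − 35700)×3.251
Column 2: 3070×0 + 3500×2.993 + 18900×2.724 + (z_c − 3070 − 22400)×3.251
The z_c×3.251 term appears on both sides and cancels. Collect the known terms of each column as K = Σ(ρt)_known − 3.251 × (depth of known layers): K_1 = 0 − 3.251×35700 = −116060.7; K_2 = 61959.1 − 3.251×(3070 + 22400) = −20843.87.
Balance: K_1 + 35700×ρ = K_2, so ρ = (K_2 − K_1)/35700 = 95216.8/35700 = 2.67 g/cm³.

2.67 g/cm³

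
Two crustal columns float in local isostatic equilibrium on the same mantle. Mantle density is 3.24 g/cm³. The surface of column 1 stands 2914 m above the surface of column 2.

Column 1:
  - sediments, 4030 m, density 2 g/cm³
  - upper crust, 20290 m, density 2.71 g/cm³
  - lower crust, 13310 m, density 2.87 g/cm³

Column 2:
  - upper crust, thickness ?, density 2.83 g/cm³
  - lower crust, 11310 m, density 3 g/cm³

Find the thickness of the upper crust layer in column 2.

20800 m

Take the compensation level at the base of the deeper column (depth z_c below the surface of column 1) and equate Σ ρ_i t_i down to z_c; mantle fills any gap and the z_c terms cancel.
Column 1: 4030×2 + 20290×2.71 + 13310×2.87 + (z_c − 37630)×3.24
Column 2: 2914×0 + x×2.83 + 11310×3 + (z_c − 2914 − 11310 − x)×3.24
The z_c×3.24 term appears on both sides and cancels. Collect the known terms of each column as K = Σ(ρt)_known − 3.24 × (depth of known layers): K_1 = 101245.6 − 3.24×37630 = −20675.6; K_2 = 33930 − 3.24×(2914 + 11310) = −12155.76.
Balance: K_1 = K_2 − x×(3.24 − 2.83), so x = (K_2 − K_1)/(3.24 − 2.83) = 8519.84/0.41 = 20800 m.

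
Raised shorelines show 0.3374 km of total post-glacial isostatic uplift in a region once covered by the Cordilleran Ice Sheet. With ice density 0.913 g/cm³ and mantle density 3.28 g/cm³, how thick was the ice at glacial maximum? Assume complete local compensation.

u = t ρ_ice/ρ_m → t = u ρ_m/ρ_ice = 0.3374 km × 3.28/0.913 = 1.21 km.

1.21 km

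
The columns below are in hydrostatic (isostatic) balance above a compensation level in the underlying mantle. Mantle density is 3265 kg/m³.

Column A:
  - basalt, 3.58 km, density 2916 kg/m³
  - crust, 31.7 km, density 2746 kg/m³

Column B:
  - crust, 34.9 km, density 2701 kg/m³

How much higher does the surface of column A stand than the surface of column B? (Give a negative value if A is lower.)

For any compensation level in the mantle, the mantle terms cancel and isostasy reduces to e = (Σt_A − Σt_B) − (Σ(ρt)_A − Σ(ρt)_B) / ρ_m.
Σt_A = 35.28 km; Σt_B = 34.9 km; Σ(ρt)_A = 97487.48; Σ(ρt)_B = 94264.9 (in km·kg/m³).
e = (35.28 − 34.9) − (97487.48 − 94264.9) / 3265 = −0.607 km.

−0.607 km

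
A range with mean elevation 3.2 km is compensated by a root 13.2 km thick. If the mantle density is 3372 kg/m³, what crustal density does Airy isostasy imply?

2710 kg/m³

ρ_c h = (ρ_m − ρ_c) r → ρ_c (h + r) = ρ_m r → ρ_c = ρ_m r / (h + r).
ρ_c = 3372 × 13.2 km / (3.2 km + 13.2 km) = 2710 kg/m³.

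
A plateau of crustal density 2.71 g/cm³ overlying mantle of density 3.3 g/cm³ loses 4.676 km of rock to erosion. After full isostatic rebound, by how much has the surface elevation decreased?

Rebound u = e ρ_c/ρ_m = 4.676 km × 2.71/3.3 = 3.84 km.
Net surface drop = e − u = 4.676 km − 3.84 km = e (ρ_m − ρ_c)/ρ_m = 0.836 km.

0.836 km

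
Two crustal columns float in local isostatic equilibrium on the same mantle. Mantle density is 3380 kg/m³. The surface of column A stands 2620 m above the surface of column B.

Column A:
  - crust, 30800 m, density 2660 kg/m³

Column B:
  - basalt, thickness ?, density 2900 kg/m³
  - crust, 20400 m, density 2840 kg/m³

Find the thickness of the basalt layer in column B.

Take the compensation level at the base of the deeper column (depth z_c below the surface of column A) and equate Σ ρ_i t_i down to z_c; mantle fills any gap and the z_c terms cancel.
Column A: 30800×2660 + (z_c − 30800)×3380
Column B: 2620×0 + x×2900 + 20400×2840 + (z_c − 2620 − 20400 − x)×3380
The z_c×3380 term appears on both sides and cancels. Collect the known terms of each column as K = Σ(ρt)_known − 3380 × (depth of known layers): K_A = 81928000 − 3380×30800 = −22176000; K_B = 57936000 − 3380×(2620 + 20400) = −19871600.
Balance: K_A = K_B − x×(3380 − 2900), so x = (K_B − K_A)/(3380 − 2900) = 2304400/480 = 4800 m.

4800 m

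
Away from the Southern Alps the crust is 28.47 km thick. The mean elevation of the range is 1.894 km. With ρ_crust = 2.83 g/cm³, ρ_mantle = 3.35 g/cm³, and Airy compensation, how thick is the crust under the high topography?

Root depth r = h ρ_c / (ρ_m − ρ_c) = 1.894 km × 2.83 / 0.52 = 10.31 km.
Total thickness = T + h + r = 28.47 km + 1.894 km + 10.31 km = 40.7 km.

40.7 km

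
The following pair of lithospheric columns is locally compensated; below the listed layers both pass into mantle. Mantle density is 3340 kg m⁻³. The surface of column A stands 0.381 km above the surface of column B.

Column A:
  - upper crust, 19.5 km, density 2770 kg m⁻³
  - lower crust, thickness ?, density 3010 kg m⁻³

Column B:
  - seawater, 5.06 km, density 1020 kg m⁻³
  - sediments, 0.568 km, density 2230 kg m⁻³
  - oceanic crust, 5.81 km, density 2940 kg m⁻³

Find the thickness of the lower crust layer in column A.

Take the compensation level at the base of the deeper column (depth z_c below the surface of column A) and equate Σ ρ_i t_i down to z_c; mantle fills any gap and the z_c terms cancel.
Column A: 19.5×2770 + x×3010 + (z_c − 19.5 − x)×3340
Column B: 0.381×0 + 5.06×1020 + 0.568×2230 + 5.81×2940 + (z_c − 0.381 − 11.438)×3340
The z_c×3340 term appears on both sides and cancels. Collect the known terms of each column as K = Σ(ρt)_known − 3340 × (depth of known layers): K_A = 54015 − 3340×19.5 = −11115; K_B = 23509.24 − 3340×(0.381 + 11.438) = −15966.22.
Balance: K_A − x×(3340 − 3010) = K_B, so x = (K_A − K_B)/(3340 − 3010) = 4851.22/330 = 14.7 km.

14.7 km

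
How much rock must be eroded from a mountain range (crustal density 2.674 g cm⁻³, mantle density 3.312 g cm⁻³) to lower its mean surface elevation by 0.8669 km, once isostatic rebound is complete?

Net drop Δ = e − u = e − e ρ_c/ρ_m = e (ρ_m − ρ_c)/ρ_m.
e = Δ ρ_m/(ρ_m − ρ_c) = 0.8669 km × 3.312/0.638 = 4.5 km.

4.5 km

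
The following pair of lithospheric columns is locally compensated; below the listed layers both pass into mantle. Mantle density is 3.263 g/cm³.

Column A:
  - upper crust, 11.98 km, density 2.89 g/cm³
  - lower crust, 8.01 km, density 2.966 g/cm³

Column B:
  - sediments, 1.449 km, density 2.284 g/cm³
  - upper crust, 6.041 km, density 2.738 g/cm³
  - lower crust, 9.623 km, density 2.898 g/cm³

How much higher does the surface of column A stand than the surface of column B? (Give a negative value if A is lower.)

For any compensation level in the mantle, the mantle terms cancel and isostasy reduces to e = (Σt_A − Σt_B) − (Σ(ρt)_A − Σ(ρt)_B) / ρ_m.
Σt_A = 19.99 km; Σt_B = 17.113 km; Σ(ρt)_A = 58.37986; Σ(ρt)_B = 47.737228 (in km·g/cm³).
e = (19.99 − 17.113) − (58.37986 − 47.737228) / 3.263 = −0.385 km.

−0.385 km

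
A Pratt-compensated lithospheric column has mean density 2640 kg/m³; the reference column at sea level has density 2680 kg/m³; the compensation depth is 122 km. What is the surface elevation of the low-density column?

ρ_ref D = ρ (D + h) → h = D (ρ_ref − ρ)/ρ.
h = 122 km × (2680 − 2640)/2640 = 1.85 km.

1.85 km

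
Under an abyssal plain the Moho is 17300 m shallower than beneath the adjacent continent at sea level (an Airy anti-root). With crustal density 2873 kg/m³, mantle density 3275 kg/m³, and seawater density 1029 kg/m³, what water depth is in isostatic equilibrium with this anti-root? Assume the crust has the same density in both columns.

Replacing a thickness d of crust by seawater at the top must be balanced by replacing crust with mantle at the base: d (ρ_c − ρ_w) = a (ρ_m − ρ_c).
d = a (ρ_m − ρ_c)/(ρ_c − ρ_w) = 17300 m × 402/1844 = 3770 m.

3770 m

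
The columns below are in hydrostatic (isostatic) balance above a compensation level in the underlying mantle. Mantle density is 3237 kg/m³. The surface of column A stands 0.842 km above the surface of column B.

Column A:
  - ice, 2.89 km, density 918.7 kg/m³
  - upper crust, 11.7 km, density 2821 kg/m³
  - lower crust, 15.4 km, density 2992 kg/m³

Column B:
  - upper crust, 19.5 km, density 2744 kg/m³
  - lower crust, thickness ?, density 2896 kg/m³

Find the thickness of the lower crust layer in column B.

Take the compensation level at the base of the deeper column (depth z_c below the surface of column A) and equate Σ ρ_i t_i down to z_c; mantle fills any gap and the z_c terms cancel.
Column A: 2.89×918.7 + 11.7×2821 + 15.4×2992 + (z_c − 29.99)×3237
Column B: 0.842×0 + 19.5×2744 + x×2896 + (z_c − 0.842 − 19.5 − x)×3237
The z_c×3237 term appears on both sides and cancels. Collect the known terms of each column as K = Σ(ρt)_known − 3237 × (depth of known layers): K_A = 81737.543 − 3237×29.99 = −15340.087; K_B = 53508 − 3237×(0.842 + 19.5) = −12339.054.
Balance: K_A = K_B − x×(3237 − 2896), so x = (K_B − K_A)/(3237 − 2896) = 3001.03/341 = 8.8 km.

8.8 km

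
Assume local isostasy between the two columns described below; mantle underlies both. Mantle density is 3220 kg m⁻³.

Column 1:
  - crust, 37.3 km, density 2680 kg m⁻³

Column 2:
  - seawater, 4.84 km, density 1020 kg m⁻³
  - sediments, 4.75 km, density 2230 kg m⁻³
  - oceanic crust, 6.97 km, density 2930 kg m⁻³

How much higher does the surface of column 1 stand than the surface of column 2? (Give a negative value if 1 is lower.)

For any compensation level in the mantle, the mantle terms cancel and isostasy reduces to e = (Σt_1 − Σt_2) − (Σ(ρt)_1 − Σ(ρt)_2) / ρ_m.
Σt_1 = 37.3 km; Σt_2 = 16.56 km; Σ(ρt)_1 = 99964; Σ(ρt)_2 = 35951.4 (in km·kg m⁻³).
e = (37.3 − 16.56) − (99964 − 35951.4) / 3220 = 0.86 km.

0.86 km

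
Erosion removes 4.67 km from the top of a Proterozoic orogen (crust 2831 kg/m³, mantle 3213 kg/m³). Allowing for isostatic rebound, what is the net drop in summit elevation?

Rebound u = e ρ_c/ρ_m = 4.67 km × 2831/3213 = 4.115 km.
Net surface drop = e − u = 4.67 km − 4.115 km = e (ρ_m − ρ_c)/ρ_m = 0.555 km.

0.555 km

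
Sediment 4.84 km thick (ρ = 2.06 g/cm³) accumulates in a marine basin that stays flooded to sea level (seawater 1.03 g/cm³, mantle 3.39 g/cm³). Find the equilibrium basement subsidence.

Submarine loading: the sediment displaces seawater, and the subsidence is in turn flooded, so s (ρ_m − ρ_w) = t (ρ_sed − ρ_w).
s = 4.84 km × (2.06 − 1.03) / (3.39 − 1.03) = 2.11 km.

2.11 km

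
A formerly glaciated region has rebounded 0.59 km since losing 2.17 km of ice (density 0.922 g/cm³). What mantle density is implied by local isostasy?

ρ_m = ρ_ice t / u = 0.922 × 2.17 km/0.59 km = 3.39 g/cm³.

3.39 g/cm³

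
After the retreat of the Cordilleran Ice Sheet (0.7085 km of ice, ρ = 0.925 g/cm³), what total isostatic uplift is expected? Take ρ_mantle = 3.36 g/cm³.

Removing the load lets mantle flow back in; uplift u satisfies ρ_ice t = ρ_m u.
u = t ρ_ice/ρ_m = 0.7085 km × 0.925/3.36 = 0.195 km.

0.195 km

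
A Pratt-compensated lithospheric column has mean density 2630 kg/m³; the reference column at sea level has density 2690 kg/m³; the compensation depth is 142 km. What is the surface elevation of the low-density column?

ρ_ref D = ρ (D + h) → h = D (ρ_ref − ρ)/ρ.
h = 142 km × (2690 − 2630)/2630 = 3.24 km.

3.24 km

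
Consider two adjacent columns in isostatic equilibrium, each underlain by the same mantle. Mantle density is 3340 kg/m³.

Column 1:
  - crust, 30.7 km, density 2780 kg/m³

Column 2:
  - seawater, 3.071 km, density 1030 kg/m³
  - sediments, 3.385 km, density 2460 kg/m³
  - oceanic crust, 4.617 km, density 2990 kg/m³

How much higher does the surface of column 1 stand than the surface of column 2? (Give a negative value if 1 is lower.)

For any compensation level in the mantle, the mantle terms cancel and isostasy reduces to e = (Σt_1 − Σt_2) − (Σ(ρt)_1 − Σ(ρt)_2) / ρ_m.
Σt_1 = 30.7 km; Σt_2 = 11.073 km; Σ(ρt)_1 = 85346; Σ(ρt)_2 = 25295.06 (in km·kg/m³).
e = (30.7 − 11.073) − (85346 − 25295.06) / 3340 = 1.65 km.

1.65 km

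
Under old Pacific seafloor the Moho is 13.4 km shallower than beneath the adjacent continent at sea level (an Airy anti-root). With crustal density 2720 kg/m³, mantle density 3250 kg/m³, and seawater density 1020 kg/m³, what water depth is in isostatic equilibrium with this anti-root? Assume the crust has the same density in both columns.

Replacing a thickness d of crust by seawater at the top must be balanced by replacing crust with mantle at the base: d (ρ_c − ρ_w) = a (ρ_m − ρ_c).
d = a (ρ_m − ρ_c)/(ρ_c − ρ_w) = 13.4 km × 530/1700 = 4.18 km.

4.18 km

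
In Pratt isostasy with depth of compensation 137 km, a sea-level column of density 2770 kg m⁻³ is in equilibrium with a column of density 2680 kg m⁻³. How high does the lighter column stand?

4.6 km

ρ_ref D = ρ (D + h) → h = D (ρ_ref − ρ)/ρ.
h = 137 km × (2770 − 2680)/2680 = 4.6 km.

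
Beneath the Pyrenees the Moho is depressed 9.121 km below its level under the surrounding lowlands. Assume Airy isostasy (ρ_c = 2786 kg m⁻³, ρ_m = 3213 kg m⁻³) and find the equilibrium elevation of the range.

In Airy isostatic equilibrium: ρ_c h = (ρ_m − ρ_c) r.
h = r (ρ_m − ρ_c) / ρ_c = 9.121 km × (3213 − 2786) / 2786 = 1.4 km.

1.4 km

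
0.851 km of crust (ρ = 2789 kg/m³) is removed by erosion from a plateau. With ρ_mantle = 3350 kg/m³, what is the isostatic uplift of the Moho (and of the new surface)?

0.708 km

Unloading: uplift u = e ρ_c/ρ_m = 0.851 km × 2789/3350 = 0.708 km.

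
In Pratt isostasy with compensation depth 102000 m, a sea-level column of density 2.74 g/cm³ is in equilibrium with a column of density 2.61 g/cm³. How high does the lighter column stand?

5080 m

ρ_ref D = ρ (D + h) → h = D (ρ_ref − ρ)/ρ.
h = 102000 m × (2.74 − 2.61)/2.61 = 5080 m.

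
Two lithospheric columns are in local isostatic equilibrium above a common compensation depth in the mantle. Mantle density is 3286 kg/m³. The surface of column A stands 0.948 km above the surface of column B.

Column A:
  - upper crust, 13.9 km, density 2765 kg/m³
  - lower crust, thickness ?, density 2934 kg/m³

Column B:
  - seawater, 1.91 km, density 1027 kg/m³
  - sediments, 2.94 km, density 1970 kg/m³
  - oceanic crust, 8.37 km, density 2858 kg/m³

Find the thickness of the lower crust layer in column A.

21.7 km

Take the compensation level at the base of the deeper column (depth z_c below the surface of column A) and equate Σ ρ_i t_i down to z_c; mantle fills any gap and the z_c terms cancel.
Column A: 13.9×2765 + x×2934 + (z_c − 13.9 − x)×3286
Column B: 0.948×0 + 1.91×1027 + 2.94×1970 + 8.37×2858 + (z_c − 0.948 − 13.22)×3286
The z_c×3286 term appears on both sides and cancels. Collect the known terms of each column as K = Σ(ρt)_known − 3286 × (depth of known layers): K_A = 38433.5 − 3286×13.9 = −7241.9; K_B = 31674.83 − 3286×(0.948 + 13.22) = −14881.218.
Balance: K_A − x×(3286 − 2934) = K_B, so x = (K_A − K_B)/(3286 − 2934) = 7639.32/352 = 21.7 km.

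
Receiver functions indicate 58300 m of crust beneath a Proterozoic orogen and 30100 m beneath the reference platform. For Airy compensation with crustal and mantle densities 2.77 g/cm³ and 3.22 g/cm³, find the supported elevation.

3940 m

Excess crust Δ = 58300 m − 30100 m = 28200 m, split between elevation h and root r with h + r = Δ.
Airy balance ρ_c h = (ρ_m − ρ_c) r gives r = h ρ_c/(ρ_m − ρ_c), so h (1 + ρ_c/(ρ_m − ρ_c)) = Δ, i.e. h = Δ (ρ_m − ρ_c)/ρ_m.
h = 28200 m × 0.45/3.22 = 3940 m.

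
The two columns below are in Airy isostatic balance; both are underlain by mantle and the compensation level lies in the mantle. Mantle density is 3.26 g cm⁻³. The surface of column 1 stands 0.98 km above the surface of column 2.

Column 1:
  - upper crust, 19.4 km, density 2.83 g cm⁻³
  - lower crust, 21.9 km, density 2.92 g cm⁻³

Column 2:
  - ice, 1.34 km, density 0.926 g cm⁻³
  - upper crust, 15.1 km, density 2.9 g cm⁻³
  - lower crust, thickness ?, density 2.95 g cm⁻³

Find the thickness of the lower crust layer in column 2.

Take the compensation level at the base of the deeper column (depth z_c below the surface of column 1) and equate Σ ρ_i t_i down to z_c; mantle fills any gap and the z_c terms cancel.
Column 1: 19.4×2.83 + 21.9×2.92 + (z_c − 41.3)×3.26
Column 2: 0.98×0 + 1.34×0.926 + 15.1×2.9 + x×2.95 + (z_c − 0.98 − 16.44 − x)×3.26
The z_c×3.26 term appears on both sides and cancels. Collect the known terms of each column as K = Σ(ρt)_known − 3.26 × (depth of known layers): K_1 = 118.85 − 3.26×41.3 = −15.788; K_2 = 45.03084 − 3.26×(0.98 + 16.44) = −11.75836.
Balance: K_1 = K_2 − x×(3.26 − 2.95), so x = (K_2 − K_1)/(3.26 − 2.95) = 4.02964/0.31 = 13 km.

13 km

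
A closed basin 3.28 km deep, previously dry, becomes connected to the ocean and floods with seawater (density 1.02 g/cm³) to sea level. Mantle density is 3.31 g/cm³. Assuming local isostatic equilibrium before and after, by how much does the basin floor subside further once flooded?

1.46 km

After flooding the water column is d + s deep. Its weight must equal the weight of mantle displaced by the extra subsidence s: (d + s) ρ_w = s ρ_m.
s = d ρ_w / (ρ_m − ρ_w) = 3.28 km × 1.02/(3.31 − 1.02) = 1.46 km.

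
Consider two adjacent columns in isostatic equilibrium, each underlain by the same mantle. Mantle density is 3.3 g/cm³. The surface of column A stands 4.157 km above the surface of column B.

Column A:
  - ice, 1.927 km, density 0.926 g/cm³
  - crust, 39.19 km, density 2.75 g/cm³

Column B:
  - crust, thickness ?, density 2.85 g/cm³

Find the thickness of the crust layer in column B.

27.6 km

Take the compensation level at the base of the deeper column (depth z_c below the surface of column A) and equate Σ ρ_i t_i down to z_c; mantle fills any gap and the z_c terms cancel.
Column A: 1.927×0.926 + 39.19×2.75 + (z_c − 41.117)×3.3
Column B: 4.157×0 + x×2.85 + (z_c − 4.157 − 0 − x)×3.3
The z_c×3.3 term appears on both sides and cancels. Collect the known terms of each column as K = Σ(ρt)_known − 3.3 × (depth of known layers): K_A = 109.556902 − 3.3×41.117 = −26.129198; K_B = 0 − 3.3×(4.157 + 0) = −13.7181.
Balance: K_A = K_B − x×(3.3 − 2.85), so x = (K_B − K_A)/(3.3 − 2.85) = 12.4111/0.45 = 27.6 km.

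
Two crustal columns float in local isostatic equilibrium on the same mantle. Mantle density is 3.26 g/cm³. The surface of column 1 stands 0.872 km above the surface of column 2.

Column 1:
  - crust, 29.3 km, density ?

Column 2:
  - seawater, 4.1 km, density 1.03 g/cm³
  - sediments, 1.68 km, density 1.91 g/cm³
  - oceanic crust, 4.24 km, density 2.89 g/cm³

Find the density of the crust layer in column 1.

Take the compensation level at the base of the deeper column (depth z_c below the surface of column 1) and equate Σ ρ_i t_i down to z_c; mantle fills any gap and the z_c terms cancel.
Column 1: 29.3×ρ + (z_c − 29.3)×3.26
Column 2: 0.872×0 + 4.1×1.03 + 1.68×1.91 + 4.24×2.89 + (z_c − 0.872 − 10.02)×3.26
The z_c×3.26 term appears on both sides and cancels. Collect the known terms of each column as K = Σ(ρt)_known − 3.26 × (depth of known layers): K_1 = 0 − 3.26×29.3 = −95.518; K_2 = 19.6854 − 3.26×(0.872 + 10.02) = −15.82252.
Balance: K_1 + 29.3×ρ = K_2, so ρ = (K_2 − K_1)/29.3 = 79.6955/29.3 = 2.72 g/cm³.

2.72 g/cm³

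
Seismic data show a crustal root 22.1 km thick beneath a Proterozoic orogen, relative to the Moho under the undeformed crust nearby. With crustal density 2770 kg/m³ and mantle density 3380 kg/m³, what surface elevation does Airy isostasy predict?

In Airy isostatic equilibrium: ρ_c h = (ρ_m − ρ_c) r.
h = r (ρ_m − ρ_c) / ρ_c = 22.1 km × (3380 − 2770) / 2770 = 4.87 km.

4.87 km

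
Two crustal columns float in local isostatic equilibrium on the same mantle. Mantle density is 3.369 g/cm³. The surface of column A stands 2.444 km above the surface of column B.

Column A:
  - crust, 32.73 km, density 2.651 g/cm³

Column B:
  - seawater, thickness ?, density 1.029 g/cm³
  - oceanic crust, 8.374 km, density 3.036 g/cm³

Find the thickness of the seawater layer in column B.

5.33 km

Take the compensation level at the base of the deeper column (depth z_c below the surface of column A) and equate Σ ρ_i t_i down to z_c; mantle fills any gap and the z_c terms cancel.
Column A: 32.73×2.651 + (z_c − 32.73)×3.369
Column B: 2.444×0 + x×1.029 + 8.374×3.036 + (z_c − 2.444 − 8.374 − x)×3.369
The z_c×3.369 term appears on both sides and cancels. Collect the known terms of each column as K = Σ(ρt)_known − 3.369 × (depth of known layers): K_A = 86.76723 − 3.369×32.73 = −23.50014; K_B = 25.423464 − 3.369×(2.444 + 8.374) = −11.022378.
Balance: K_A = K_B − x×(3.369 − 1.029), so x = (K_B − K_A)/(3.369 − 1.029) = 12.4778/2.34 = 5.33 km.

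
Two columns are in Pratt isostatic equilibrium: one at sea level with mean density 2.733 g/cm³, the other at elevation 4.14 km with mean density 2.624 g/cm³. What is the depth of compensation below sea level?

ρ_ref D = ρ (D + h) → D (ρ_ref − ρ) = ρ h.
D = ρ h/(ρ_ref − ρ) = 2.624 × 4.14 km/(2.733 − 2.624) = 99.7 km.

99.7 km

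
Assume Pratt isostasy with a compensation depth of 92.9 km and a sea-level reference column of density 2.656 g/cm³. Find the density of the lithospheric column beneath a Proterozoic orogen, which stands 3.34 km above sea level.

2.56 g/cm³

Pratt balance: ρ_ref D = ρ (D + h).
ρ = ρ_ref D/(D + h) = 2.656 × 92.9 km/(92.9 km + 3.34 km) = 2.56 g/cm³.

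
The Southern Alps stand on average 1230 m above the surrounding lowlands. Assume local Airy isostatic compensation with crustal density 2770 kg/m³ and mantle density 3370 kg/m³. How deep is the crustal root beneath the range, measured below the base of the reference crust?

5680 m

For local isostatic compensation: the weight of the topography is balanced by the buoyancy of the root, ρ_c h = (ρ_m − ρ_c) r.
r = h · ρ_c / (ρ_m − ρ_c) = 1230 m × 2770 / (3370 − 2770) = 5680 m.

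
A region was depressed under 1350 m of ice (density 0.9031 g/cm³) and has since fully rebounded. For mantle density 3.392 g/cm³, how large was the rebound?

359 m

Removing the load lets mantle flow back in; uplift u satisfies ρ_ice t = ρ_m u.
u = t ρ_ice/ρ_m = 1350 m × 0.9031/3.392 = 359 m.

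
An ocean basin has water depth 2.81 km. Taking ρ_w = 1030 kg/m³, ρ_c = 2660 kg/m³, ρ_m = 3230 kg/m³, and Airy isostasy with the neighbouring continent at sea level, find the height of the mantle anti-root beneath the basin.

8.04 km

By Archimedes' principle applied to the lithosphere: replacing crust with seawater at the top is compensated by replacing crust with mantle at the base: d (ρ_c − ρ_w) = a (ρ_m − ρ_c).
a = d (ρ_c − ρ_w)/(ρ_m − ρ_c) = 2.81 km × 1630/570 = 8.04 km.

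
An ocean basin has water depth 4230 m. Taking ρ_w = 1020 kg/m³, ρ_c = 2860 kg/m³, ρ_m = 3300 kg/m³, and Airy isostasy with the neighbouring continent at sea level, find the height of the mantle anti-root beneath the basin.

Equating mass per unit area of the two columns: replacing crust with seawater at the top is compensated by replacing crust with mantle at the base: d (ρ_c − ρ_w) = a (ρ_m − ρ_c).
a = d (ρ_c − ρ_w)/(ρ_m − ρ_c) = 4230 m × 1840/440 = 17700 m.

17700 m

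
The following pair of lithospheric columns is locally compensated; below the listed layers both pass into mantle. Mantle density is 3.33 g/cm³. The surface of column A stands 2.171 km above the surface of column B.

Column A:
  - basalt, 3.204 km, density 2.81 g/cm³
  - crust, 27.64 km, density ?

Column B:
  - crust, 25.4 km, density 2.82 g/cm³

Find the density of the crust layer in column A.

2.66 g/cm³

Take the compensation level at the base of the deeper column (depth z_c below the surface of column A) and equate Σ ρ_i t_i down to z_c; mantle fills any gap and the z_c terms cancel.
Column A: 3.204×2.81 + 27.64×ρ + (z_c − 30.844)×3.33
Column B: 2.171×0 + 25.4×2.82 + (z_c − 2.171 − 25.4)×3.33
The z_c×3.33 term appears on both sides and cancels. Collect the known terms of each column as K = Σ(ρt)_known − 3.33 × (depth of known layers): K_A = 9.00324 − 3.33×30.844 = −93.70728; K_B = 71.628 − 3.33×(2.171 + 25.4) = −20.18343.
Balance: K_A + 27.64×ρ = K_B, so ρ = (K_B − K_A)/27.64 = 73.5238/27.64 = 2.66 g/cm³.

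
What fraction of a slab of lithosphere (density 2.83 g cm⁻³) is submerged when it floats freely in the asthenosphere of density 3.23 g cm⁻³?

0.876

Submerged fraction = ρ_obj/ρ_fluid = 2.83/3.23 = 0.876.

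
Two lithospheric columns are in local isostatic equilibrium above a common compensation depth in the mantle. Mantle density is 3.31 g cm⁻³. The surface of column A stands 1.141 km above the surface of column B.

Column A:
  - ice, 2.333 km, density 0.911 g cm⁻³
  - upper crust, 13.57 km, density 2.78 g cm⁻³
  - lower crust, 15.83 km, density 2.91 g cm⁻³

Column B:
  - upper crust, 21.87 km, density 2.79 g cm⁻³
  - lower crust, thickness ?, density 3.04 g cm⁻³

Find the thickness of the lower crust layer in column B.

14.7 km

Take the compensation level at the base of the deeper column (depth z_c below the surface of column A) and equate Σ ρ_i t_i down to z_c; mantle fills any gap and the z_c terms cancel.
Column A: 2.333×0.911 + 13.57×2.78 + 15.83×2.91 + (z_c − 31.733)×3.31
Column B: 1.141×0 + 21.87×2.79 + x×3.04 + (z_c − 1.141 − 21.87 − x)×3.31
The z_c×3.31 term appears on both sides and cancels. Collect the known terms of each column as K = Σ(ρt)_known − 3.31 × (depth of known layers): K_A = 85.915263 − 3.31×31.733 = −19.120967; K_B = 61.0173 − 3.31×(1.141 + 21.87) = −15.14911.
Balance: K_A = K_B − x×(3.31 − 3.04), so x = (K_B − K_A)/(3.31 − 3.04) = 3.97186/0.27 = 14.7 km.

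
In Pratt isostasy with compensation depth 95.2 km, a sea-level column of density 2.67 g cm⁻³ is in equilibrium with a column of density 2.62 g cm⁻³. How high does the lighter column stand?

1.82 km

ρ_ref D = ρ (D + h) → h = D (ρ_ref − ρ)/ρ.
h = 95.2 km × (2.67 − 2.62)/2.62 = 1.82 km.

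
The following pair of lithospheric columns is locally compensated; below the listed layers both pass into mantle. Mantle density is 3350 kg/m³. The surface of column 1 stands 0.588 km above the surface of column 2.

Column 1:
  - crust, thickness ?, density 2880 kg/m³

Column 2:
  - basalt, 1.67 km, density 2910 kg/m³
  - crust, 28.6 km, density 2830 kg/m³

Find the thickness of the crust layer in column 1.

Take the compensation level at the base of the deeper column (depth z_c below the surface of column 1) and equate Σ ρ_i t_i down to z_c; mantle fills any gap and the z_c terms cancel.
Column 1: x×2880 + (z_c − 0 − x)×3350
Column 2: 0.588×0 + 1.67×2910 + 28.6×2830 + (z_c − 0.588 − 30.27)×3350
The z_c×3350 term appears on both sides and cancels. Collect the known terms of each column as K = Σ(ρt)_known − 3350 × (depth of known layers): K_1 = 0 − 3350×0 = 0; K_2 = 85797.7 − 3350×(0.588 + 30.27) = −17576.6.
Balance: K_1 − x×(3350 − 2880) = K_2, so x = (K_1 − K_2)/(3350 − 2880) = 17576.6/470 = 37.4 km.

37.4 km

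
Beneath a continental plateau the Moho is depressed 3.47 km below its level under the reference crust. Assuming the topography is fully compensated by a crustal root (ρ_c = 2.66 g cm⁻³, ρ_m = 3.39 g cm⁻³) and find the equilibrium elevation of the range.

0.952 km

By Archimedes' principle applied to the lithosphere: ρ_c h = (ρ_m − ρ_c) r.
h = r (ρ_m − ρ_c) / ρ_c = 3.47 km × (3.39 − 2.66) / 2.66 = 0.952 km.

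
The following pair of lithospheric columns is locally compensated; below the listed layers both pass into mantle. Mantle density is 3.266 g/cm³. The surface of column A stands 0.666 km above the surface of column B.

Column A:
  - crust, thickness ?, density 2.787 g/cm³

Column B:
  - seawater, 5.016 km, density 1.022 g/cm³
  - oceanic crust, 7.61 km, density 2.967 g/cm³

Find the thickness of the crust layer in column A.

32.8 km

Take the compensation level at the base of the deeper column (depth z_c below the surface of column A) and equate Σ ρ_i t_i down to z_c; mantle fills any gap and the z_c terms cancel.
Column A: x×2.787 + (z_c − 0 − x)×3.266
Column B: 0.666×0 + 5.016×1.022 + 7.61×2.967 + (z_c − 0.666 − 12.626)×3.266
The z_c×3.266 term appears on both sides and cancels. Collect the known terms of each column as K = Σ(ρt)_known − 3.266 × (depth of known layers): K_A = 0 − 3.266×0 = 0; K_B = 27.705222 − 3.266×(0.666 + 12.626) = −15.70645.
Balance: K_A − x×(3.266 − 2.787) = K_B, so x = (K_A − K_B)/(3.266 − 2.787) = 15.7064/0.479 = 32.8 km.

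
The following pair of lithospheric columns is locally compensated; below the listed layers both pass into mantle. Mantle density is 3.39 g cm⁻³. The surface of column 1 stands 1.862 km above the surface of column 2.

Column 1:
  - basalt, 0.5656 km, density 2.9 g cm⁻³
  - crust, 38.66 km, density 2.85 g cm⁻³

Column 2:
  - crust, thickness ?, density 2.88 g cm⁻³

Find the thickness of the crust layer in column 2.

29.1 km

Take the compensation level at the base of the deeper column (depth z_c below the surface of column 1) and equate Σ ρ_i t_i down to z_c; mantle fills any gap and the z_c terms cancel.
Column 1: 0.5656×2.9 + 38.66×2.85 + (z_c − 39.2256)×3.39
Column 2: 1.862×0 + x×2.88 + (z_c − 1.862 − 0 − x)×3.39
The z_c×3.39 term appears on both sides and cancels. Collect the known terms of each column as K = Σ(ρt)_known − 3.39 × (depth of known layers): K_1 = 111.82124 − 3.39×39.2256 = −21.153544; K_2 = 0 − 3.39×(1.862 + 0) = −6.31218.
Balance: K_1 = K_2 − x×(3.39 − 2.88), so x = (K_2 − K_1)/(3.39 − 2.88) = 14.8414/0.51 = 29.1 km.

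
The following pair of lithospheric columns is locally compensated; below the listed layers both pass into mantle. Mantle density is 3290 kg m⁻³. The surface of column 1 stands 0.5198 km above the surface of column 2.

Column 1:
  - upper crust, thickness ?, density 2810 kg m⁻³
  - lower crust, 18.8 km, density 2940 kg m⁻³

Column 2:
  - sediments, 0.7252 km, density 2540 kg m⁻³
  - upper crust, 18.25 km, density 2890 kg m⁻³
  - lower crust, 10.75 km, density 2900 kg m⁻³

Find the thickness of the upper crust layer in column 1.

14.9 km

Take the compensation level at the base of the deeper column (depth z_c below the surface of column 1) and equate Σ ρ_i t_i down to z_c; mantle fills any gap and the z_c terms cancel.
Column 1: x×2810 + 18.8×2940 + (z_c − 18.8 − x)×3290
Column 2: 0.5198×0 + 0.7252×2540 + 18.25×2890 + 10.75×2900 + (z_c − 0.5198 − 29.7252)×3290
The z_c×3290 term appears on both sides and cancels. Collect the known terms of each column as K = Σ(ρt)_known − 3290 × (depth of known layers): K_1 = 55272 − 3290×18.8 = −6580; K_2 = 85759.508 − 3290×(0.5198 + 29.7252) = −13746.542.
Balance: K_1 − x×(3290 − 2810) = K_2, so x = (K_1 − K_2)/(3290 − 2810) = 7166.54/480 = 14.9 km.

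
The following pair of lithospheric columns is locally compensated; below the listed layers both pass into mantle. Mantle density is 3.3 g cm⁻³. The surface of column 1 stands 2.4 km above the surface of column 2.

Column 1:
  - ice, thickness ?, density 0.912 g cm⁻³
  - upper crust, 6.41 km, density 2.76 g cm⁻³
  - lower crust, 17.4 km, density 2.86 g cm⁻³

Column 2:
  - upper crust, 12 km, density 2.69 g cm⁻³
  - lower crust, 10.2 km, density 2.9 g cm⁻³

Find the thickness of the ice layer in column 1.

Take the compensation level at the base of the deeper column (depth z_c below the surface of column 1) and equate Σ ρ_i t_i down to z_c; mantle fills any gap and the z_c terms cancel.
Column 1: x×0.912 + 6.41×2.76 + 17.4×2.86 + (z_c − 23.81 − x)×3.3
Column 2: 2.4×0 + 12×2.69 + 10.2×2.9 + (z_c − 2.4 − 22.2)×3.3
The z_c×3.3 term appears on both sides and cancels. Collect the known terms of each column as K = Σ(ρt)_known − 3.3 × (depth of known layers): K_1 = 67.4556 − 3.3×23.81 = −11.1174; K_2 = 61.86 − 3.3×(2.4 + 22.2) = −19.32.
Balance: K_1 − x×(3.3 − 0.912) = K_2, so x = (K_1 − K_2)/(3.3 − 0.912) = 8.2026/2.388 = 3.43 km.

3.43 km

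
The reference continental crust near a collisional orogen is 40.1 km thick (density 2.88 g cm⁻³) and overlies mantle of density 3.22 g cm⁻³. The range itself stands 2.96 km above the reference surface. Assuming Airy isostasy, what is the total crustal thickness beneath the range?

Root depth r = h ρ_c / (ρ_m − ρ_c) = 2.96 km × 2.88 / 0.34 = 25.07 km.
Total thickness = T + h + r = 40.1 km + 2.96 km + 25.07 km = 68.1 km.

68.1 km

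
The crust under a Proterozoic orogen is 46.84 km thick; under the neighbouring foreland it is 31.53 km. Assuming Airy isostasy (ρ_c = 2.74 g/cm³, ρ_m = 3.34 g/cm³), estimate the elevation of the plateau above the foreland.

Excess crust Δ = 46.84 km − 31.53 km = 15.31 km, split between elevation h and root r with h + r = Δ.
Airy balance ρ_c h = (ρ_m − ρ_c) r gives r = h ρ_c/(ρ_m − ρ_c), so h (1 + ρ_c/(ρ_m − ρ_c)) = Δ, i.e. h = Δ (ρ_m − ρ_c)/ρ_m.
h = 15.31 km × 0.6/3.34 = 2.75 km.

2.75 km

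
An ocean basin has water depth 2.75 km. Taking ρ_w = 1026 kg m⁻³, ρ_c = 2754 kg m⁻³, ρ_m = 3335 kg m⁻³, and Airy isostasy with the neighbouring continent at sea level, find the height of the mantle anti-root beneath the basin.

8.18 km

Isostatic balance requires: replacing crust with seawater at the top is compensated by replacing crust with mantle at the base: d (ρ_c − ρ_w) = a (ρ_m − ρ_c).
a = d (ρ_c − ρ_w)/(ρ_m − ρ_c) = 2.75 km × 1728/581 = 8.18 km.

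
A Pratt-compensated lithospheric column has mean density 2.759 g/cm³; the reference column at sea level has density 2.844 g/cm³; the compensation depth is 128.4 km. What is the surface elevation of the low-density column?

ρ_ref D = ρ (D + h) → h = D (ρ_ref − ρ)/ρ.
h = 128.4 km × (2.844 − 2.759)/2.759 = 3.96 km.

3.96 km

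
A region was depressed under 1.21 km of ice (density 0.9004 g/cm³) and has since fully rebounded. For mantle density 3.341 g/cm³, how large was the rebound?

0.326 km

Removing the load lets mantle flow back in; uplift u satisfies ρ_ice t = ρ_m u.
u = t ρ_ice/ρ_m = 1.21 km × 0.9004/3.341 = 0.326 km.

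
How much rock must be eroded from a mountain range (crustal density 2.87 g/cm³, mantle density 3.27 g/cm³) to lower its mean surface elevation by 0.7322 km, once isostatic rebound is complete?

5.99 km

Net drop Δ = e − u = e − e ρ_c/ρ_m = e (ρ_m − ρ_c)/ρ_m.
e = Δ ρ_m/(ρ_m − ρ_c) = 0.7322 km × 3.27/0.4 = 5.99 km.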